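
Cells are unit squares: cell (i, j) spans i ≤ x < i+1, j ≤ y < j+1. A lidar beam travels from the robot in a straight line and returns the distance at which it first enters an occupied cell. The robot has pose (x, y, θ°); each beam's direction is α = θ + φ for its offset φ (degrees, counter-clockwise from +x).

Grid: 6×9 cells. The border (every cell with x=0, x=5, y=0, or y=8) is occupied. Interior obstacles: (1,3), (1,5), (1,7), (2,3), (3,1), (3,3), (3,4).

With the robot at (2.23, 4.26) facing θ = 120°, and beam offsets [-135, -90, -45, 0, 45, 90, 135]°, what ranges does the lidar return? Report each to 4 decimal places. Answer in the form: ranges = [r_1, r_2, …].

ranges = [0.7972, 0.8891, 3.8719, 0.8545, 1.2734, 0.5200, 0.2692]

beam 1: φ=-135°, α=345°
  d=(0.9659,-0.2588)  start (2,4)  tX=0.7972 tY=1.0046  stride 1/|dx|=1.0353 1/|dy|=3.8637
    cross x-line → (3,4), t=0.7972 (wall)
  → r_1 = 0.7972
beam 2: φ=-90°, α=30°
  d=(0.8660,0.5000)  start (2,4)  tX=0.8891 tY=1.4800  stride 1/|dx|=1.1547 1/|dy|=2.0000
    cross x-line → (3,4), t=0.8891 (wall)
  → r_2 = 0.8891
beam 3: φ=-45°, α=75°
  d=(0.2588,0.9659)  start (2,4)  tX=2.9751 tY=0.7661  stride 1/|dx|=3.8637 1/|dy|=1.0353
    cross y-line → (2,5), t=0.7661
    cross y-line → (2,6), t=1.8014
    cross y-line → (2,7), t=2.8367
    cross x-line → (3,7), t=2.9751
    cross y-line → (3,8), t=3.8719 (wall)
  → r_3 = 3.8719
beam 4: φ=0°, α=120°
  d=(-0.5000,0.8660)  start (2,4)  tX=0.4600 tY=0.8545  stride 1/|dx|=2.0000 1/|dy|=1.1547
    cross x-line → (1,4), t=0.4600
    cross y-line → (1,5), t=0.8545 (wall)
  → r_4 = 0.8545
beam 5: φ=45°, α=165°
  d=(-0.9659,0.2588)  start (2,4)  tX=0.2381 tY=2.8591  stride 1/|dx|=1.0353 1/|dy|=3.8637
    cross x-line → (1,4), t=0.2381
    cross x-line → (0,4), t=1.2734 (wall)
  → r_5 = 1.2734
beam 6: φ=90°, α=210°
  d=(-0.8660,-0.5000)  start (2,4)  tX=0.2656 tY=0.5200  stride 1/|dx|=1.1547 1/|dy|=2.0000
    cross x-line → (1,4), t=0.2656
    cross y-line → (1,3), t=0.5200 (wall)
  → r_6 = 0.5200
beam 7: φ=135°, α=255°
  d=(-0.2588,-0.9659)  start (2,4)  tX=0.8887 tY=0.2692  stride 1/|dx|=3.8637 1/|dy|=1.0353
    cross y-line → (2,3), t=0.2692 (wall)
  → r_7 = 0.2692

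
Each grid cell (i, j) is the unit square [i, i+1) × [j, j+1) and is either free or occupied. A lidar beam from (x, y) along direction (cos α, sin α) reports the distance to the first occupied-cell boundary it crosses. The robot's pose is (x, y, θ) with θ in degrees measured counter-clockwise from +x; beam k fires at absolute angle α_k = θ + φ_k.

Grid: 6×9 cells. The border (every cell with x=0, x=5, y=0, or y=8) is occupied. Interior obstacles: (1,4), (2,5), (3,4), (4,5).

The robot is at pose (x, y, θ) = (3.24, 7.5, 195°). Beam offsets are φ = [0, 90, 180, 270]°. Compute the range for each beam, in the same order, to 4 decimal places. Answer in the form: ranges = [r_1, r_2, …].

ranges = [2.3190, 2.5882, 1.8221, 0.5176]

beam 1: φ=0°, α=195°
  d=(-0.9659,-0.2588)  start (3,7)  tX=0.2485 tY=1.9319  stride 1/|dx|=1.0353 1/|dy|=3.8637
    cross x-line → (2,7), t=0.2485
    cross x-line → (1,7), t=1.2837
    cross y-line → (1,6), t=1.9319
    cross x-line → (0,6), t=2.3190 (wall)
  → r_1 = 2.3190
beam 2: φ=90°, α=285°
  d=(0.2588,-0.9659)  start (3,7)  tX=2.9364 tY=0.5176  stride 1/|dx|=3.8637 1/|dy|=1.0353
    cross y-line → (3,6), t=0.5176
    cross y-line → (3,5), t=1.5529
    cross y-line → (3,4), t=2.5882 (wall)
  → r_2 = 2.5882
beam 3: φ=180°, α=15°
  d=(0.9659,0.2588)  start (3,7)  tX=0.7868 tY=1.9319  stride 1/|dx|=1.0353 1/|dy|=3.8637
    cross x-line → (4,7), t=0.7868
    cross x-line → (5,7), t=1.8221 (wall)
  → r_3 = 1.8221
beam 4: φ=270°, α=105°
  d=(-0.2588,0.9659)  start (3,7)  tX=0.9273 tY=0.5176  stride 1/|dx|=3.8637 1/|dy|=1.0353
    cross y-line → (3,8), t=0.5176 (wall)
  → r_4 = 0.5176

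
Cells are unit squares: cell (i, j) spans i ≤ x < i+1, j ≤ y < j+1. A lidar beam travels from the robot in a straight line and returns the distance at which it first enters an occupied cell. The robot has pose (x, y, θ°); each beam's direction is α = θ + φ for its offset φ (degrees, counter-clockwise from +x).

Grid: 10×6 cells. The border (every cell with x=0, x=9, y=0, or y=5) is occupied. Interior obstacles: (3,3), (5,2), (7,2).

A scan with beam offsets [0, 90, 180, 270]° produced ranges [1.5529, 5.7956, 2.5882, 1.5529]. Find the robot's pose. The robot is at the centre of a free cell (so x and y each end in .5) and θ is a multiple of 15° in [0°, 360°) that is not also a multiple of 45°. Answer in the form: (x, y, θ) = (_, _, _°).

(x, y, θ) = (2.5, 2.5, 255°)

Candidates: 29 free-cell centres × 16 headings = 464 poses. Raycast each; keep the one whose scan matches to 4 dp.
  (7.5, 1.5, 30°): beam 1 = 1.7321 ≠ 1.5529 ✗
  (2.5, 1.5, 345°): beam 1 = 1.9319 ≠ 1.5529 ✗
  (1.5, 2.5, 300°): beam 1 = 1.7321 ≠ 1.5529 ✗
  (1.5, 2.5, 330°): beam 1 = 3.0000 ≠ 1.5529 ✗
  (5.5, 3.5, 15°): beam 1 = 3.6235 ≠ 1.5529 ✗
  …
  (2.5, 2.5, 255°): r_1=1.5529, r_2=5.7956, r_3=2.5882, r_4=1.5529 — all match ✓
Only this pose fits every beam.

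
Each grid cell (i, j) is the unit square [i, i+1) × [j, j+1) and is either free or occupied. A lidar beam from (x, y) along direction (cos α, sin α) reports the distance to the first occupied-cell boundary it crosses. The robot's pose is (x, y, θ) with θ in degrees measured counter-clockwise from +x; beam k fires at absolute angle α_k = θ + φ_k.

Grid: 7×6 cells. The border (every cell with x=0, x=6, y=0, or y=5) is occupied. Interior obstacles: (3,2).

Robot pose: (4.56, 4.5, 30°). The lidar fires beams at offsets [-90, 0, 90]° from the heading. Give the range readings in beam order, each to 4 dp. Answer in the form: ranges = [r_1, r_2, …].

beam 1: φ=-90°, α=300°
  direction (0.5000, -0.8660); cell (4,4); t to first gridline: x 0.8800, y 0.5774 (then +2.0000 / +1.1547)
    (4,3) via y @ 0.5774
    (5,3) via x @ 0.8800
    (5,2) via y @ 1.7321
    (6,2) via x @ 2.8800  # hit
  → r_1 = 2.8800
beam 2: φ=0°, α=30°
  direction (0.8660, 0.5000); cell (4,4); t to first gridline: x 0.5081, y 1.0000 (then +1.1547 / +2.0000)
    (5,4) via x @ 0.5081
    (5,5) via y @ 1.0000  # hit
  → r_2 = 1.0000
beam 3: φ=90°, α=120°
  direction (-0.5000, 0.8660); cell (4,4); t to first gridline: x 1.1200, y 0.5774 (then +2.0000 / +1.1547)
    (4,5) via y @ 0.5774  # hit
  → r_3 = 0.5774

ranges = [2.8800, 1.0000, 0.5774]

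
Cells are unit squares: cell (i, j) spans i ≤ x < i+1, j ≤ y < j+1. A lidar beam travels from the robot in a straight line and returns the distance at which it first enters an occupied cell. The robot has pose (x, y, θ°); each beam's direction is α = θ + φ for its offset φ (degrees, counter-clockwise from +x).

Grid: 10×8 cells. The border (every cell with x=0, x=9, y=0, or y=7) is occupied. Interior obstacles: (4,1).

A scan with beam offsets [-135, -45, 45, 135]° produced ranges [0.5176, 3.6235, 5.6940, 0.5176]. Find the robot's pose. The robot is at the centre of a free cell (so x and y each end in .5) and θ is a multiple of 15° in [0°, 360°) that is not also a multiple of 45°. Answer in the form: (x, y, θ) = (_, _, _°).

(x, y, θ) = (5.5, 1.5, 60°)

The pose lattice has 47·16 = 752 candidates. Test each by forward raycasting.
  (2.5, 2.5, 330°): beam 1 = 1.5529 ≠ 0.5176 ✗
  (4.5, 6.5, 300°): beam 1 = 1.9319 ≠ 0.5176 ✗
  (7.5, 4.5, 105°): beam 1 = 1.7321 ≠ 0.5176 ✗
  (8.5, 5.5, 210°): beam 1 = 1.5529 ≠ 0.5176 ✗
  …
  (5.5, 1.5, 60°): r_1=0.5176, r_2=3.6235, r_3=5.6940, r_4=0.5176 — all match ✓
Unique over the lattice → pose = (5.5, 1.5, 60°).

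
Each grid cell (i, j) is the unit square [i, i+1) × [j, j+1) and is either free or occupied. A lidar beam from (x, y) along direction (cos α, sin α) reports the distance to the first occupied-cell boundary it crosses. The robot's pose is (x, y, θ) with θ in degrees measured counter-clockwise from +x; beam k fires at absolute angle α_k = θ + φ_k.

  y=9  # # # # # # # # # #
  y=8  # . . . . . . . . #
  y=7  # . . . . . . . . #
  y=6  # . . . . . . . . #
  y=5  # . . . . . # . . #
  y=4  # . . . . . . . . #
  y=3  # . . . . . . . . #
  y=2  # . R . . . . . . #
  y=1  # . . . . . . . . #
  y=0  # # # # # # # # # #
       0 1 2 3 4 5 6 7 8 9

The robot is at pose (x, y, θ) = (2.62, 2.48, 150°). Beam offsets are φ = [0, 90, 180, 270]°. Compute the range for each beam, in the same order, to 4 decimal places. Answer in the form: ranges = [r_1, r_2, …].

ranges = [1.8706, 1.7090, 2.9600, 7.5286]

beam 1: φ=0°, α=150°
  cosα=-0.8660 sinα=0.5000 | (2,2) | tMaxX 0.7159 tMaxY 1.0400 | tΔX 1.1547 tΔY 2.0000
    t=0.7159 [x] (1,2)
    t=1.0400 [y] (1,3)
    t=1.8706 [x] (0,3) — stop
  → r_1 = 1.8706
beam 2: φ=90°, α=240°
  cosα=-0.5000 sinα=-0.8660 | (2,2) | tMaxX 1.2400 tMaxY 0.5543 | tΔX 2.0000 tΔY 1.1547
    t=0.5543 [y] (2,1)
    t=1.2400 [x] (1,1)
    t=1.7090 [y] (1,0) — stop
  → r_2 = 1.7090
beam 3: φ=180°, α=330°
  cosα=0.8660 sinα=-0.5000 | (2,2) | tMaxX 0.4388 tMaxY 0.9600 | tΔX 1.1547 tΔY 2.0000
    t=0.4388 [x] (3,2)
    t=0.9600 [y] (3,1)
    t=1.5935 [x] (4,1)
    t=2.7482 [x] (5,1)
    t=2.9600 [y] (5,0) — stop
  → r_3 = 2.9600
beam 4: φ=270°, α=60°
  cosα=0.5000 sinα=0.8660 | (2,2) | tMaxX 0.7600 tMaxY 0.6004 | tΔX 2.0000 tΔY 1.1547
    t=0.6004 [y] (2,3)
    t=0.7600 [x] (3,3)
    t=1.7551 [y] (3,4)
    t=2.7600 [x] (4,4)
    t=2.9098 [y] (4,5)
    t=4.0645 [y] (4,6)
    t=4.7600 [x] (5,6)
    t=5.2192 [y] (5,7)
    t=6.3739 [y] (5,8)
    t=6.7600 [x] (6,8)
    t=7.5286 [y] (6,9) — stop
  → r_4 = 7.5286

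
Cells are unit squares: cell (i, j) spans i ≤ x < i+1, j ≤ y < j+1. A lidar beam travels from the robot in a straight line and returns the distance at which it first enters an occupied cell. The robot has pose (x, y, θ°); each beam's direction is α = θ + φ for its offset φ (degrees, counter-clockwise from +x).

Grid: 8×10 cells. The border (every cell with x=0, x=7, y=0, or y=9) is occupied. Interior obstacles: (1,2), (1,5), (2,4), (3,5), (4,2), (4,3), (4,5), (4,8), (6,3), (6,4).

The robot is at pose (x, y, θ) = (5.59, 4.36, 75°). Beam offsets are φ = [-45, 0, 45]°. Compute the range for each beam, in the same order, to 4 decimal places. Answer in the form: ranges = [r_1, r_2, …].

ranges = [0.4734, 4.8037, 1.1800]

beam 1: φ=-45°, α=30°
  direction (0.8660, 0.5000); cell (5,4); t to first gridline: x 0.4734, y 1.2800 (then +1.1547 / +2.0000)
    (6,4) via x @ 0.4734  # hit
  → r_1 = 0.4734
beam 2: φ=0°, α=75°
  direction (0.2588, 0.9659); cell (5,4); t to first gridline: x 1.5841, y 0.6626 (then +3.8637 / +1.0353)
    (5,5) via y @ 0.6626
    (6,5) via x @ 1.5841
    (6,6) via y @ 1.6979
    (6,7) via y @ 2.7331
    (6,8) via y @ 3.7684
    (6,9) via y @ 4.8037  # hit
  → r_2 = 4.8037
beam 3: φ=45°, α=120°
  direction (-0.5000, 0.8660); cell (5,4); t to first gridline: x 1.1800, y 0.7390 (then +2.0000 / +1.1547)
    (5,5) via y @ 0.7390
    (4,5) via x @ 1.1800  # hit
  → r_3 = 1.1800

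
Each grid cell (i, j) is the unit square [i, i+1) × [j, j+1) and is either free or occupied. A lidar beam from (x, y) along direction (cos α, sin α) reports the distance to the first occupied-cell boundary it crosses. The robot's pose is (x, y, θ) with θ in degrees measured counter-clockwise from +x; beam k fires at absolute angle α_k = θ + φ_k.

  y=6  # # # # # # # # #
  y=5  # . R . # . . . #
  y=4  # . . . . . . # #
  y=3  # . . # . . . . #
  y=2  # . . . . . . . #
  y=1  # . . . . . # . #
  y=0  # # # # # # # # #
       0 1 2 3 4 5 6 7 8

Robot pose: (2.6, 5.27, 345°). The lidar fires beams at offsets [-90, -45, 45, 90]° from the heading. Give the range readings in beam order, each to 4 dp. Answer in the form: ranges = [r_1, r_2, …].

ranges = [4.4206, 1.4665, 1.4600, 0.7558]

beam 1: φ=-90°, α=255°
  direction (-0.2588, -0.9659); cell (2,5); t to first gridline: x 2.3182, y 0.2795 (then +3.8637 / +1.0353)
    (2,4) via y @ 0.2795
    (2,3) via y @ 1.3148
    (1,3) via x @ 2.3182
    (1,2) via y @ 2.3501
    (1,1) via y @ 3.3854
    (1,0) via y @ 4.4206  # hit
  → r_1 = 4.4206
beam 2: φ=-45°, α=300°
  direction (0.5000, -0.8660); cell (2,5); t to first gridline: x 0.8000, y 0.3118 (then +2.0000 / +1.1547)
    (2,4) via y @ 0.3118
    (3,4) via x @ 0.8000
    (3,3) via y @ 1.4665  # hit
  → r_2 = 1.4665
beam 3: φ=45°, α=30°
  direction (0.8660, 0.5000); cell (2,5); t to first gridline: x 0.4619, y 1.4600 (then +1.1547 / +2.0000)
    (3,5) via x @ 0.4619
    (3,6) via y @ 1.4600  # hit
  → r_3 = 1.4600
beam 4: φ=90°, α=75°
  direction (0.2588, 0.9659); cell (2,5); t to first gridline: x 1.5455, y 0.7558 (then +3.8637 / +1.0353)
    (2,6) via y @ 0.7558  # hit
  → r_4 = 0.7558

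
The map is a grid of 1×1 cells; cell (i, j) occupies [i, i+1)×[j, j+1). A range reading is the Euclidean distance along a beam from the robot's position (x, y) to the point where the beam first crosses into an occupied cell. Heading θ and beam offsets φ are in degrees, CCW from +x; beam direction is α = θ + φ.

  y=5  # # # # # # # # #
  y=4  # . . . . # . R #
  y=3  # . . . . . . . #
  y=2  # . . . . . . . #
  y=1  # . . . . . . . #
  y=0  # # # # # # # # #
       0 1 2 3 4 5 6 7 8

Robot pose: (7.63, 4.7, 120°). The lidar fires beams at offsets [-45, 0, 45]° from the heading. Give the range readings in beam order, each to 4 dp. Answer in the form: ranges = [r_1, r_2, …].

ranges = [0.3106, 0.3464, 1.1591]

beam 1: φ=-45°, α=75°
  cosα=0.2588 sinα=0.9659 | (7,4) | tMaxX 1.4296 tMaxY 0.3106 | tΔX 3.8637 tΔY 1.0353
    t=0.3106 [y] (7,5) — stop
  → r_1 = 0.3106
beam 2: φ=0°, α=120°
  cosα=-0.5000 sinα=0.8660 | (7,4) | tMaxX 1.2600 tMaxY 0.3464 | tΔX 2.0000 tΔY 1.1547
    t=0.3464 [y] (7,5) — stop
  → r_2 = 0.3464
beam 3: φ=45°, α=165°
  cosα=-0.9659 sinα=0.2588 | (7,4) | tMaxX 0.6522 tMaxY 1.1591 | tΔX 1.0353 tΔY 3.8637
    t=0.6522 [x] (6,4)
    t=1.1591 [y] (6,5) — stop
  → r_3 = 1.1591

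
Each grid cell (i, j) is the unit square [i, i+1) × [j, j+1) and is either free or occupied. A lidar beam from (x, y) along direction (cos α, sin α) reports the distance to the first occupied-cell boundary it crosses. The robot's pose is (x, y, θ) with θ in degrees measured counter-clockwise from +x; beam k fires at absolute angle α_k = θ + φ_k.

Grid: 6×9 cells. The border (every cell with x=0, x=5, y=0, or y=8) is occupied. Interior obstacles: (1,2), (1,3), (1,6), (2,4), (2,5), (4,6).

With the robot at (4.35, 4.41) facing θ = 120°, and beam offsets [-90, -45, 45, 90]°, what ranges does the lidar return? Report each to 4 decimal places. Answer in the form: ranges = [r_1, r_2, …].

beam 1: φ=-90°, α=30°
  d=(0.8660,0.5000)  start (4,4)  tX=0.7506 tY=1.1800  stride 1/|dx|=1.1547 1/|dy|=2.0000
    cross x-line → (5,4), t=0.7506 (wall)
  → r_1 = 0.7506
beam 2: φ=-45°, α=75°
  d=(0.2588,0.9659)  start (4,4)  tX=2.5114 tY=0.6108  stride 1/|dx|=3.8637 1/|dy|=1.0353
    cross y-line → (4,5), t=0.6108
    cross y-line → (4,6), t=1.6461 (wall)
  → r_2 = 1.6461
beam 3: φ=45°, α=165°
  d=(-0.9659,0.2588)  start (4,4)  tX=0.3623 tY=2.2796  stride 1/|dx|=1.0353 1/|dy|=3.8637
    cross x-line → (3,4), t=0.3623
    cross x-line → (2,4), t=1.3976 (wall)
  → r_3 = 1.3976
beam 4: φ=90°, α=210°
  d=(-0.8660,-0.5000)  start (4,4)  tX=0.4041 tY=0.8200  stride 1/|dx|=1.1547 1/|dy|=2.0000
    cross x-line → (3,4), t=0.4041
    cross y-line → (3,3), t=0.8200
    cross x-line → (2,3), t=1.5588
    cross x-line → (1,3), t=2.7135 (wall)
  → r_4 = 2.7135

ranges = [0.7506, 1.6461, 1.3976, 2.7135]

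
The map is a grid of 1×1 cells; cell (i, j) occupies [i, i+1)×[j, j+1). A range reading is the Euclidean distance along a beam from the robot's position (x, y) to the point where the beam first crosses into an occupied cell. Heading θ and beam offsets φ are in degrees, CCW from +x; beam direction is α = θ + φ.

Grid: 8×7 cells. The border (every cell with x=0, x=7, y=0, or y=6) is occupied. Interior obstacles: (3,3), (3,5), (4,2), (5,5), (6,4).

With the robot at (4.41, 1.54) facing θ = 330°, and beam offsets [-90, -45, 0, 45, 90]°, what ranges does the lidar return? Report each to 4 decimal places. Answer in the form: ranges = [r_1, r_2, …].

ranges = [0.6235, 0.5590, 1.0800, 2.6814, 0.5312]

beam 1: φ=-90°, α=240°
  direction (-0.5000, -0.8660); cell (4,1); t to first gridline: x 0.8200, y 0.6235 (then +2.0000 / +1.1547)
    (4,0) via y @ 0.6235  # hit
  → r_1 = 0.6235
beam 2: φ=-45°, α=285°
  direction (0.2588, -0.9659); cell (4,1); t to first gridline: x 2.2796, y 0.5590 (then +3.8637 / +1.0353)
    (4,0) via y @ 0.5590  # hit
  → r_2 = 0.5590
beam 3: φ=0°, α=330°
  direction (0.8660, -0.5000); cell (4,1); t to first gridline: x 0.6813, y 1.0800 (then +1.1547 / +2.0000)
    (5,1) via x @ 0.6813
    (5,0) via y @ 1.0800  # hit
  → r_3 = 1.0800
beam 4: φ=45°, α=15°
  direction (0.9659, 0.2588); cell (4,1); t to first gridline: x 0.6108, y 1.7773 (then +1.0353 / +3.8637)
    (5,1) via x @ 0.6108
    (6,1) via x @ 1.6461
    (6,2) via y @ 1.7773
    (7,2) via x @ 2.6814  # hit
  → r_4 = 2.6814
beam 5: φ=90°, α=60°
  direction (0.5000, 0.8660); cell (4,1); t to first gridline: x 1.1800, y 0.5312 (then +2.0000 / +1.1547)
    (4,2) via y @ 0.5312  # hit
  → r_5 = 0.5312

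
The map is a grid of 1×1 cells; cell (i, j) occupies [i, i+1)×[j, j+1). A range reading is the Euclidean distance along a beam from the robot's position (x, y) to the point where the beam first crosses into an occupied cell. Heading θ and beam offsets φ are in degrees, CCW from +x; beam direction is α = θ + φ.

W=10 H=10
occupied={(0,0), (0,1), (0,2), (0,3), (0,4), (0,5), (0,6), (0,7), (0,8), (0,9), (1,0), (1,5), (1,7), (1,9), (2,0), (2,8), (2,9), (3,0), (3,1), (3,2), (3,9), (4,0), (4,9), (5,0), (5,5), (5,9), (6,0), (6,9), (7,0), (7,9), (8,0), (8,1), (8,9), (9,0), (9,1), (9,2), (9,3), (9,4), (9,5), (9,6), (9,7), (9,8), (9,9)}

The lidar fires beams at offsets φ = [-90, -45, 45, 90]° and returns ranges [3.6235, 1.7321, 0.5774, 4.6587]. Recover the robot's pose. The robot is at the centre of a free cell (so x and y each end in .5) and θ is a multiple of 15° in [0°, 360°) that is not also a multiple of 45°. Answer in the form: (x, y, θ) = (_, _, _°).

Enumerate (i+0.5, j+0.5, θ) over the 57 free cells and 16 admissible headings. For each, cast all 4 beams and compare to the given ranges.
  (1.5, 6.5, 210°): beam 1 = 0.5774 ≠ 3.6235 ✗
  (1.5, 4.5, 105°): beam 2 = 0.5774 ≠ 1.7321 ✗
  (2.5, 3.5, 60°): beam 1 = 1.0000 ≠ 3.6235 ✗
  …
  (2.5, 5.5, 165°): r_1=3.6235, r_2=1.7321, r_3=0.5774, r_4=4.6587 — all match ✓
No second candidate reproduces the full scan.

(x, y, θ) = (2.5, 5.5, 165°)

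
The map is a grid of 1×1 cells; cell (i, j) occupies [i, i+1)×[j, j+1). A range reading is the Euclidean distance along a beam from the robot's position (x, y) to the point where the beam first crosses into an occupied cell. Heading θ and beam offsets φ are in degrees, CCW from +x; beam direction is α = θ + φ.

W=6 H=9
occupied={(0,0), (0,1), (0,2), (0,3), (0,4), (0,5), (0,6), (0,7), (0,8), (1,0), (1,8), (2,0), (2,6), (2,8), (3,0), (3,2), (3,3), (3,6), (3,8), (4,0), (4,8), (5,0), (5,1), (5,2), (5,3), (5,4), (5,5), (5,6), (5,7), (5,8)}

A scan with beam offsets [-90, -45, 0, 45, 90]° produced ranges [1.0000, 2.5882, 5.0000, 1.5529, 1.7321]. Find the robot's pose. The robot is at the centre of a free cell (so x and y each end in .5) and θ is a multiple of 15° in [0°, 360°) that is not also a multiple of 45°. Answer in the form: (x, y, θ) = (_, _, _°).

Candidates: 24 free-cell centres × 16 headings = 384 poses. Raycast each; keep the one whose scan matches to 4 dp.
  (1.5, 6.5, 300°): beam 1 = 0.5774 ≠ 1.0000 ✗
  (1.5, 6.5, 330°): beam 2 = 5.6940 ≠ 2.5882 ✗
  (4.5, 1.5, 165°): beam 1 = 1.9319 ≠ 1.0000 ✗
  …
  (3.5, 5.5, 240°): r_1=1.0000, r_2=2.5882, r_3=5.0000, r_4=1.5529, r_5=1.7321 — all match ✓
Only this pose fits every beam.

(x, y, θ) = (3.5, 5.5, 240°)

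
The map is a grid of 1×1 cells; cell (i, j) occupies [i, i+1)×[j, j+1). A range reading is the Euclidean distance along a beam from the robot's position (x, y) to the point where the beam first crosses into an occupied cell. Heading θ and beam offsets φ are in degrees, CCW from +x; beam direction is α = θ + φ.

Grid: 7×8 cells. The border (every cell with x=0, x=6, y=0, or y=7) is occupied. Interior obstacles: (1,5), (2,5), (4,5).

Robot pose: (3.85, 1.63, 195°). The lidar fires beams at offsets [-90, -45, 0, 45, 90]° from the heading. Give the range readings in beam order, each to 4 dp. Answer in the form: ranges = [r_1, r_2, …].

beam 1: φ=-90°, α=105°
  d=(-0.2588,0.9659)  start (3,1)  tX=3.2841 tY=0.3831  stride 1/|dx|=3.8637 1/|dy|=1.0353
    cross y-line → (3,2), t=0.3831
    cross y-line → (3,3), t=1.4183
    cross y-line → (3,4), t=2.4536
    cross x-line → (2,4), t=3.2841
    cross y-line → (2,5), t=3.4889 (wall)
  → r_1 = 3.4889
beam 2: φ=-45°, α=150°
  d=(-0.8660,0.5000)  start (3,1)  tX=0.9815 tY=0.7400  stride 1/|dx|=1.1547 1/|dy|=2.0000
    cross y-line → (3,2), t=0.7400
    cross x-line → (2,2), t=0.9815
    cross x-line → (1,2), t=2.1362
    cross y-line → (1,3), t=2.7400
    cross x-line → (0,3), t=3.2909 (wall)
  → r_2 = 3.2909
beam 3: φ=0°, α=195°
  d=(-0.9659,-0.2588)  start (3,1)  tX=0.8800 tY=2.4341  stride 1/|dx|=1.0353 1/|dy|=3.8637
    cross x-line → (2,1), t=0.8800
    cross x-line → (1,1), t=1.9153
    cross y-line → (1,0), t=2.4341 (wall)
  → r_3 = 2.4341
beam 4: φ=45°, α=240°
  d=(-0.5000,-0.8660)  start (3,1)  tX=1.7000 tY=0.7275  stride 1/|dx|=2.0000 1/|dy|=1.1547
    cross y-line → (3,0), t=0.7275 (wall)
  → r_4 = 0.7275
beam 5: φ=90°, α=285°
  d=(0.2588,-0.9659)  start (3,1)  tX=0.5796 tY=0.6522  stride 1/|dx|=3.8637 1/|dy|=1.0353
    cross x-line → (4,1), t=0.5796
    cross y-line → (4,0), t=0.6522 (wall)
  → r_5 = 0.6522

ranges = [3.4889, 3.2909, 2.4341, 0.7275, 0.6522]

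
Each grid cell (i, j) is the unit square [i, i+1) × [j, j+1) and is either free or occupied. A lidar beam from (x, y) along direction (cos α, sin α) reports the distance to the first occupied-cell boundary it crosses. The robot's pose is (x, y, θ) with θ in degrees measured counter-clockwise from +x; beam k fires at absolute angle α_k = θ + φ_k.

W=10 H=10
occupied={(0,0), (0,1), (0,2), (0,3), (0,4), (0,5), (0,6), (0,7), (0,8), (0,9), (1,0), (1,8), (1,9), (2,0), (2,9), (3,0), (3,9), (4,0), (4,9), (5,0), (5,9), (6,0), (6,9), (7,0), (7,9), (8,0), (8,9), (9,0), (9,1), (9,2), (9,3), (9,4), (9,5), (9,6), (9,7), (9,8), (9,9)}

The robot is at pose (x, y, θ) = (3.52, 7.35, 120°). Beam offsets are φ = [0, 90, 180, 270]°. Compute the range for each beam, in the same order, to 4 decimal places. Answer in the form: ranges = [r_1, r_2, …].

beam 1: φ=0°, α=120°
  dir = (cos 120°, sin 120°) = (-0.5000, 0.8660); from cell (3,7)
  next x-line at t=1.0400, next y-line at t=0.7506; Δt_x=2.0000, Δt_y=1.1547
    y: enter (3,8) at t=0.7506
    x: enter (2,8) at t=1.0400
    y: enter (2,9) at t=1.9053 ← occupied
  → r_1 = 1.9053
beam 2: φ=90°, α=210°
  dir = (cos 210°, sin 210°) = (-0.8660, -0.5000); from cell (3,7)
  next x-line at t=0.6004, next y-line at t=0.7000; Δt_x=1.1547, Δt_y=2.0000
    x: enter (2,7) at t=0.6004
    y: enter (2,6) at t=0.7000
    x: enter (1,6) at t=1.7551
    y: enter (1,5) at t=2.7000
    x: enter (0,5) at t=2.9098 ← occupied
  → r_2 = 2.9098
beam 3: φ=180°, α=300°
  dir = (cos 300°, sin 300°) = (0.5000, -0.8660); from cell (3,7)
  next x-line at t=0.9600, next y-line at t=0.4041; Δt_x=2.0000, Δt_y=1.1547
    y: enter (3,6) at t=0.4041
    x: enter (4,6) at t=0.9600
    y: enter (4,5) at t=1.5588
    y: enter (4,4) at t=2.7135
    x: enter (5,4) at t=2.9600
    y: enter (5,3) at t=3.8682
    x: enter (6,3) at t=4.9600
    y: enter (6,2) at t=5.0229
    y: enter (6,1) at t=6.1776
    x: enter (7,1) at t=6.9600
    y: enter (7,0) at t=7.3323 ← occupied
  → r_3 = 7.3323
beam 4: φ=270°, α=30°
  dir = (cos 30°, sin 30°) = (0.8660, 0.5000); from cell (3,7)
  next x-line at t=0.5543, next y-line at t=1.3000; Δt_x=1.1547, Δt_y=2.0000
    x: enter (4,7) at t=0.5543
    y: enter (4,8) at t=1.3000
    x: enter (5,8) at t=1.7090
    x: enter (6,8) at t=2.8637
    y: enter (6,9) at t=3.3000 ← occupied
  → r_4 = 3.3000

ranges = [1.9053, 2.9098, 7.3323, 3.3000]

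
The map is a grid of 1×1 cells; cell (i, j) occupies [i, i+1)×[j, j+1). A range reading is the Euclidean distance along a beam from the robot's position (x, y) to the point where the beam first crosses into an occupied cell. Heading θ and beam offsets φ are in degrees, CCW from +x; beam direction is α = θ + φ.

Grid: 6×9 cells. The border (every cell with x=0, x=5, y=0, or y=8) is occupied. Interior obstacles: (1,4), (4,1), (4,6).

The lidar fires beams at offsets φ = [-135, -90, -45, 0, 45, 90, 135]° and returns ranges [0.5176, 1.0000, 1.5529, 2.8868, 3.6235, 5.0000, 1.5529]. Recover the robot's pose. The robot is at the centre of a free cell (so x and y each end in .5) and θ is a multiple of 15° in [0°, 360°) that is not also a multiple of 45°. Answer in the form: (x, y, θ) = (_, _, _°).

Candidates: 25 free-cell centres × 16 headings = 400 poses. Raycast each; keep the one whose scan matches to 4 dp.
  (2.5, 4.5, 15°): beam 1 = 3.0000 ≠ 0.5176 ✗
  (3.5, 6.5, 75°): beam 1 = 3.0000 ≠ 0.5176 ✗
  (1.5, 5.5, 105°): beam 1 = 4.0415 ≠ 0.5176 ✗
  (4.5, 5.5, 120°): beam 2 = 0.5774 ≠ 1.0000 ✗
  …
  (1.5, 2.5, 330°): r_1=0.5176, r_2=1.0000, r_3=1.5529, r_4=2.8868, r_5=3.6235, r_6=5.0000, r_7=1.5529 — all match ✓
Only this pose fits every beam.

(x, y, θ) = (1.5, 2.5, 330°)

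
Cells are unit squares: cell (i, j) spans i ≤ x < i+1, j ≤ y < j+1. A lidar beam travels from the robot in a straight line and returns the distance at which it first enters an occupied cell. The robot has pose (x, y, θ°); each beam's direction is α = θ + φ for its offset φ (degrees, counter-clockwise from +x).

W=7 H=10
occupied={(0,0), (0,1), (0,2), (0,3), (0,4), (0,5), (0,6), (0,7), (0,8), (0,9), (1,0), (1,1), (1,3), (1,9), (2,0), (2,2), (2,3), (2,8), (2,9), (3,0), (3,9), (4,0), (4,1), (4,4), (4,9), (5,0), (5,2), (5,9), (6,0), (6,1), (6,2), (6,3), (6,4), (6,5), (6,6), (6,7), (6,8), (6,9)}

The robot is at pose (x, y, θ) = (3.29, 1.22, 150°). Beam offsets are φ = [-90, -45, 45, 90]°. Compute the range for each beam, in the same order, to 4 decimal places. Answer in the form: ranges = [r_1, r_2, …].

beam 1: φ=-90°, α=60°
  cosα=0.5000 sinα=0.8660 | (3,1) | tMaxX 1.4200 tMaxY 0.9007 | tΔX 2.0000 tΔY 1.1547
    t=0.9007 [y] (3,2)
    t=1.4200 [x] (4,2)
    t=2.0554 [y] (4,3)
    t=3.2101 [y] (4,4) — stop
  → r_1 = 3.2101
beam 2: φ=-45°, α=105°
  cosα=-0.2588 sinα=0.9659 | (3,1) | tMaxX 1.1205 tMaxY 0.8075 | tΔX 3.8637 tΔY 1.0353
    t=0.8075 [y] (3,2)
    t=1.1205 [x] (2,2) — stop
  → r_2 = 1.1205
beam 3: φ=45°, α=195°
  cosα=-0.9659 sinα=-0.2588 | (3,1) | tMaxX 0.3002 tMaxY 0.8500 | tΔX 1.0353 tΔY 3.8637
    t=0.3002 [x] (2,1)
    t=0.8500 [y] (2,0) — stop
  → r_3 = 0.8500
beam 4: φ=90°, α=240°
  cosα=-0.5000 sinα=-0.8660 | (3,1) | tMaxX 0.5800 tMaxY 0.2540 | tΔX 2.0000 tΔY 1.1547
    t=0.2540 [y] (3,0) — stop
  → r_4 = 0.2540

ranges = [3.2101, 1.1205, 0.8500, 0.2540]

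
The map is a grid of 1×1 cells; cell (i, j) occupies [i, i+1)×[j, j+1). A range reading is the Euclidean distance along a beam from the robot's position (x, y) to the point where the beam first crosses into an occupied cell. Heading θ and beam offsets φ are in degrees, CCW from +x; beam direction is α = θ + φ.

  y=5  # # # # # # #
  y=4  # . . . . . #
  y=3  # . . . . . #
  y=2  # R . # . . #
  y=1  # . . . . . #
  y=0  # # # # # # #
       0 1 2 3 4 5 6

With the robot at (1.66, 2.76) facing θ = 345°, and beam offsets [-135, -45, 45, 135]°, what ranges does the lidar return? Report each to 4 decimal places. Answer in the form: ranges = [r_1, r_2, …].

beam 1: φ=-135°, α=210°
  d=(-0.8660,-0.5000)  start (1,2)  tX=0.7621 tY=1.5200  stride 1/|dx|=1.1547 1/|dy|=2.0000
    cross x-line → (0,2), t=0.7621 (wall)
  → r_1 = 0.7621
beam 2: φ=-45°, α=300°
  d=(0.5000,-0.8660)  start (1,2)  tX=0.6800 tY=0.8776  stride 1/|dx|=2.0000 1/|dy|=1.1547
    cross x-line → (2,2), t=0.6800
    cross y-line → (2,1), t=0.8776
    cross y-line → (2,0), t=2.0323 (wall)
  → r_2 = 2.0323
beam 3: φ=45°, α=30°
  d=(0.8660,0.5000)  start (1,2)  tX=0.3926 tY=0.4800  stride 1/|dx|=1.1547 1/|dy|=2.0000
    cross x-line → (2,2), t=0.3926
    cross y-line → (2,3), t=0.4800
    cross x-line → (3,3), t=1.5473
    cross y-line → (3,4), t=2.4800
    cross x-line → (4,4), t=2.7020
    cross x-line → (5,4), t=3.8567
    cross y-line → (5,5), t=4.4800 (wall)
  → r_3 = 4.4800
beam 4: φ=135°, α=120°
  d=(-0.5000,0.8660)  start (1,2)  tX=1.3200 tY=0.2771  stride 1/|dx|=2.0000 1/|dy|=1.1547
    cross y-line → (1,3), t=0.2771
    cross x-line → (0,3), t=1.3200 (wall)
  → r_4 = 1.3200

ranges = [0.7621, 2.0323, 4.4800, 1.3200]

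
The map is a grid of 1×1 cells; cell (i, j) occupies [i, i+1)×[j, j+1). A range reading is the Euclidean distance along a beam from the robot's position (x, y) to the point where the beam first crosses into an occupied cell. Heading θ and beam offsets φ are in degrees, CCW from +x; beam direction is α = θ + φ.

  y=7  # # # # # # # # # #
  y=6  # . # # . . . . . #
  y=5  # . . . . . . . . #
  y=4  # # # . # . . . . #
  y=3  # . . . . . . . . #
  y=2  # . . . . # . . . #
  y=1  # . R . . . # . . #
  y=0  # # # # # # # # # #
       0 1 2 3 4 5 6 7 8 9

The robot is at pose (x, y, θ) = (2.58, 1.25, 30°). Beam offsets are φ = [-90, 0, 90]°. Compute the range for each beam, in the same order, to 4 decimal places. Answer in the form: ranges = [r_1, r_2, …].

beam 1: φ=-90°, α=300°
  direction (0.5000, -0.8660); cell (2,1); t to first gridline: x 0.8400, y 0.2887 (then +2.0000 / +1.1547)
    (2,0) via y @ 0.2887  # hit
  → r_1 = 0.2887
beam 2: φ=0°, α=30°
  direction (0.8660, 0.5000); cell (2,1); t to first gridline: x 0.4850, y 1.5000 (then +1.1547 / +2.0000)
    (3,1) via x @ 0.4850
    (3,2) via y @ 1.5000
    (4,2) via x @ 1.6397
    (5,2) via x @ 2.7944  # hit
  → r_2 = 2.7944
beam 3: φ=90°, α=120°
  direction (-0.5000, 0.8660); cell (2,1); t to first gridline: x 1.1600, y 0.8660 (then +2.0000 / +1.1547)
    (2,2) via y @ 0.8660
    (1,2) via x @ 1.1600
    (1,3) via y @ 2.0207
    (0,3) via x @ 3.1600  # hit
  → r_3 = 3.1600

ranges = [0.2887, 2.7944, 3.1600]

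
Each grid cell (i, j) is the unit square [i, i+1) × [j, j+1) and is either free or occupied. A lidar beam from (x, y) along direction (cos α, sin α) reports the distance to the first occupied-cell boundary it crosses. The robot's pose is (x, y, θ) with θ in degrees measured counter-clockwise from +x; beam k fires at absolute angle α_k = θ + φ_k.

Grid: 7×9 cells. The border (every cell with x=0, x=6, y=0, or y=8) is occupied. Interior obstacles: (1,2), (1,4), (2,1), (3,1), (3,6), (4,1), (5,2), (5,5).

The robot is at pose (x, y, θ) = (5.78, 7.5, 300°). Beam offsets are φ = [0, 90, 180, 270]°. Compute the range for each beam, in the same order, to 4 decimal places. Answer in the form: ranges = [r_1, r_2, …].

beam 1: φ=0°, α=300°
  d=(0.5000,-0.8660)  start (5,7)  tX=0.4400 tY=0.5774  stride 1/|dx|=2.0000 1/|dy|=1.1547
    cross x-line → (6,7), t=0.4400 (wall)
  → r_1 = 0.4400
beam 2: φ=90°, α=30°
  d=(0.8660,0.5000)  start (5,7)  tX=0.2540 tY=1.0000  stride 1/|dx|=1.1547 1/|dy|=2.0000
    cross x-line → (6,7), t=0.2540 (wall)
  → r_2 = 0.2540
beam 3: φ=180°, α=120°
  d=(-0.5000,0.8660)  start (5,7)  tX=1.5600 tY=0.5774  stride 1/|dx|=2.0000 1/|dy|=1.1547
    cross y-line → (5,8), t=0.5774 (wall)
  → r_3 = 0.5774
beam 4: φ=270°, α=210°
  d=(-0.8660,-0.5000)  start (5,7)  tX=0.9007 tY=1.0000  stride 1/|dx|=1.1547 1/|dy|=2.0000
    cross x-line → (4,7), t=0.9007
    cross y-line → (4,6), t=1.0000
    cross x-line → (3,6), t=2.0554 (wall)
  → r_4 = 2.0554

ranges = [0.4400, 0.2540, 0.5774, 2.0554]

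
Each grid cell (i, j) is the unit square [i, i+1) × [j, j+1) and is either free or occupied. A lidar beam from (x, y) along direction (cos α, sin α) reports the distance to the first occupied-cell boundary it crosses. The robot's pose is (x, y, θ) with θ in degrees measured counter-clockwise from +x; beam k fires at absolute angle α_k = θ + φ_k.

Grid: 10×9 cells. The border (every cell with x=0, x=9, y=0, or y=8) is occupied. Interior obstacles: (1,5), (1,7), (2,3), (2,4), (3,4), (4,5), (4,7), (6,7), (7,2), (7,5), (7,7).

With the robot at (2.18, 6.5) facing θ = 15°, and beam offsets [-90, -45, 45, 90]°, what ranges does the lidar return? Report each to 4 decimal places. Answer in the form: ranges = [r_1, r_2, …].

beam 1: φ=-90°, α=285°
  direction (0.2588, -0.9659); cell (2,6); t to first gridline: x 3.1682, y 0.5176 (then +3.8637 / +1.0353)
    (2,5) via y @ 0.5176
    (2,4) via y @ 1.5529  # hit
  → r_1 = 1.5529
beam 2: φ=-45°, α=330°
  direction (0.8660, -0.5000); cell (2,6); t to first gridline: x 0.9469, y 1.0000 (then +1.1547 / +2.0000)
    (3,6) via x @ 0.9469
    (3,5) via y @ 1.0000
    (4,5) via x @ 2.1016  # hit
  → r_2 = 2.1016
beam 3: φ=45°, α=60°
  direction (0.5000, 0.8660); cell (2,6); t to first gridline: x 1.6400, y 0.5774 (then +2.0000 / +1.1547)
    (2,7) via y @ 0.5774
    (3,7) via x @ 1.6400
    (3,8) via y @ 1.7321  # hit
  → r_3 = 1.7321
beam 4: φ=90°, α=105°
  direction (-0.2588, 0.9659); cell (2,6); t to first gridline: x 0.6955, y 0.5176 (then +3.8637 / +1.0353)
    (2,7) via y @ 0.5176
    (1,7) via x @ 0.6955  # hit
  → r_4 = 0.6955

ranges = [1.5529, 2.1016, 1.7321, 0.6955]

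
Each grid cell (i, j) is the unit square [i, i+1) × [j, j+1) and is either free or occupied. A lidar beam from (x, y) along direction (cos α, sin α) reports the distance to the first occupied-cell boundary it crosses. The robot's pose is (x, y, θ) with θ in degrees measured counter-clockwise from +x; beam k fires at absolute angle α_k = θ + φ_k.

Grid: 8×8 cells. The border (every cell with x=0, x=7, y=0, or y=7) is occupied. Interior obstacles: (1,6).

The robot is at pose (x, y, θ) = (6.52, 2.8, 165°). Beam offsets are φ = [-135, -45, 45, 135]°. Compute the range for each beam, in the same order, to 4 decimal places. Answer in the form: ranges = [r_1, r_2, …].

beam 1: φ=-135°, α=30°
  cosα=0.8660 sinα=0.5000 | (6,2) | tMaxX 0.5543 tMaxY 0.4000 | tΔX 1.1547 tΔY 2.0000
    t=0.4000 [y] (6,3)
    t=0.5543 [x] (7,3) — stop
  → r_1 = 0.5543
beam 2: φ=-45°, α=120°
  cosα=-0.5000 sinα=0.8660 | (6,2) | tMaxX 1.0400 tMaxY 0.2309 | tΔX 2.0000 tΔY 1.1547
    t=0.2309 [y] (6,3)
    t=1.0400 [x] (5,3)
    t=1.3856 [y] (5,4)
    t=2.5403 [y] (5,5)
    t=3.0400 [x] (4,5)
    t=3.6950 [y] (4,6)
    t=4.8497 [y] (4,7) — stop
  → r_2 = 4.8497
beam 3: φ=45°, α=210°
  cosα=-0.8660 sinα=-0.5000 | (6,2) | tMaxX 0.6004 tMaxY 1.6000 | tΔX 1.1547 tΔY 2.0000
    t=0.6004 [x] (5,2)
    t=1.6000 [y] (5,1)
    t=1.7551 [x] (4,1)
    t=2.9098 [x] (3,1)
    t=3.6000 [y] (3,0) — stop
  → r_3 = 3.6000
beam 4: φ=135°, α=300°
  cosα=0.5000 sinα=-0.8660 | (6,2) | tMaxX 0.9600 tMaxY 0.9238 | tΔX 2.0000 tΔY 1.1547
    t=0.9238 [y] (6,1)
    t=0.9600 [x] (7,1) — stop
  → r_4 = 0.9600

ranges = [0.5543, 4.8497, 3.6000, 0.9600]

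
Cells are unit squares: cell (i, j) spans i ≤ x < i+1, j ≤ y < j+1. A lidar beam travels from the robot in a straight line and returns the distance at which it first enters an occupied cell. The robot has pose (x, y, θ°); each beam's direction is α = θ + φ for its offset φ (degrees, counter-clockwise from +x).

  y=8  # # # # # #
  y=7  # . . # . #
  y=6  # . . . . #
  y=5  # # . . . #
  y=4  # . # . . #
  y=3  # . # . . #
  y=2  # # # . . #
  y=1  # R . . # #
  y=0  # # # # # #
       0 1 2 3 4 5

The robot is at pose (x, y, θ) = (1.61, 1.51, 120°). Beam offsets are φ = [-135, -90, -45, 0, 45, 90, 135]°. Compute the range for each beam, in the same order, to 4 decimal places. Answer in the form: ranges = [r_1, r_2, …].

ranges = [1.9705, 0.9800, 0.5073, 0.5658, 0.6315, 0.7044, 0.5280]

beam 1: φ=-135°, α=345°
  cosα=0.9659 sinα=-0.2588 | (1,1) | tMaxX 0.4038 tMaxY 1.9705 | tΔX 1.0353 tΔY 3.8637
    t=0.4038 [x] (2,1)
    t=1.4390 [x] (3,1)
    t=1.9705 [y] (3,0) — stop
  → r_1 = 1.9705
beam 2: φ=-90°, α=30°
  cosα=0.8660 sinα=0.5000 | (1,1) | tMaxX 0.4503 tMaxY 0.9800 | tΔX 1.1547 tΔY 2.0000
    t=0.4503 [x] (2,1)
    t=0.9800 [y] (2,2) — stop
  → r_2 = 0.9800
beam 3: φ=-45°, α=75°
  cosα=0.2588 sinα=0.9659 | (1,1) | tMaxX 1.5068 tMaxY 0.5073 | tΔX 3.8637 tΔY 1.0353
    t=0.5073 [y] (1,2) — stop
  → r_3 = 0.5073
beam 4: φ=0°, α=120°
  cosα=-0.5000 sinα=0.8660 | (1,1) | tMaxX 1.2200 tMaxY 0.5658 | tΔX 2.0000 tΔY 1.1547
    t=0.5658 [y] (1,2) — stop
  → r_4 = 0.5658
beam 5: φ=45°, α=165°
  cosα=-0.9659 sinα=0.2588 | (1,1) | tMaxX 0.6315 tMaxY 1.8932 | tΔX 1.0353 tΔY 3.8637
    t=0.6315 [x] (0,1) — stop
  → r_5 = 0.6315
beam 6: φ=90°, α=210°
  cosα=-0.8660 sinα=-0.5000 | (1,1) | tMaxX 0.7044 tMaxY 1.0200 | tΔX 1.1547 tΔY 2.0000
    t=0.7044 [x] (0,1) — stop
  → r_6 = 0.7044
beam 7: φ=135°, α=255°
  cosα=-0.2588 sinα=-0.9659 | (1,1) | tMaxX 2.3569 tMaxY 0.5280 | tΔX 3.8637 tΔY 1.0353
    t=0.5280 [y] (1,0) — stop
  → r_7 = 0.5280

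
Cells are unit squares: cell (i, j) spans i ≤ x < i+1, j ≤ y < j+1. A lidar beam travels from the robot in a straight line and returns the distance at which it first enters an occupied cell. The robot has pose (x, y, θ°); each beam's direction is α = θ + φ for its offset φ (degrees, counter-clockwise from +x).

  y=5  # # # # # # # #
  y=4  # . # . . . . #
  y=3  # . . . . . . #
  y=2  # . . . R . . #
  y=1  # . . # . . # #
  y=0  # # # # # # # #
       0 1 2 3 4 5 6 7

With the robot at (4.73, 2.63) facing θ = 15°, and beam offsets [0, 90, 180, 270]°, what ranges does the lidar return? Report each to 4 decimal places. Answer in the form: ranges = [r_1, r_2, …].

ranges = [2.3501, 2.4536, 3.8616, 1.6875]

beam 1: φ=0°, α=15°
  dir = (cos 15°, sin 15°) = (0.9659, 0.2588); from cell (4,2)
  next x-line at t=0.2795, next y-line at t=1.4296; Δt_x=1.0353, Δt_y=3.8637
    x: enter (5,2) at t=0.2795
    x: enter (6,2) at t=1.3148
    y: enter (6,3) at t=1.4296
    x: enter (7,3) at t=2.3501 ← occupied
  → r_1 = 2.3501
beam 2: φ=90°, α=105°
  dir = (cos 105°, sin 105°) = (-0.2588, 0.9659); from cell (4,2)
  next x-line at t=2.8205, next y-line at t=0.3831; Δt_x=3.8637, Δt_y=1.0353
    y: enter (4,3) at t=0.3831
    y: enter (4,4) at t=1.4183
    y: enter (4,5) at t=2.4536 ← occupied
  → r_2 = 2.4536
beam 3: φ=180°, α=195°
  dir = (cos 195°, sin 195°) = (-0.9659, -0.2588); from cell (4,2)
  next x-line at t=0.7558, next y-line at t=2.4341; Δt_x=1.0353, Δt_y=3.8637
    x: enter (3,2) at t=0.7558
    x: enter (2,2) at t=1.7910
    y: enter (2,1) at t=2.4341
    x: enter (1,1) at t=2.8263
    x: enter (0,1) at t=3.8616 ← occupied
  → r_3 = 3.8616
beam 4: φ=270°, α=285°
  dir = (cos 285°, sin 285°) = (0.2588, -0.9659); from cell (4,2)
  next x-line at t=1.0432, next y-line at t=0.6522; Δt_x=3.8637, Δt_y=1.0353
    y: enter (4,1) at t=0.6522
    x: enter (5,1) at t=1.0432
    y: enter (5,0) at t=1.6875 ← occupied
  → r_4 = 1.6875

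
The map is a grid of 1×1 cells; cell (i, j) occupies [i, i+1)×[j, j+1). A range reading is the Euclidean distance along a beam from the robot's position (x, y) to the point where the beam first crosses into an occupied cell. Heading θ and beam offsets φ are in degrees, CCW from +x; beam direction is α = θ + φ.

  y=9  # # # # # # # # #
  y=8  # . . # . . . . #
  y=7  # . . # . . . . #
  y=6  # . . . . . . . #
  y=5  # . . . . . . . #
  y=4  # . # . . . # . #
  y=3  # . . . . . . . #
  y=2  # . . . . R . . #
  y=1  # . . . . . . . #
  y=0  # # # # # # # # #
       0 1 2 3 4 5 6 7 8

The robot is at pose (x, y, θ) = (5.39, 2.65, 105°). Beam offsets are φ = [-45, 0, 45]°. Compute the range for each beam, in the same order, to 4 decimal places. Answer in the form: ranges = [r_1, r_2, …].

beam 1: φ=-45°, α=60°
  cosα=0.5000 sinα=0.8660 | (5,2) | tMaxX 1.2200 tMaxY 0.4041 | tΔX 2.0000 tΔY 1.1547
    t=0.4041 [y] (5,3)
    t=1.2200 [x] (6,3)
    t=1.5588 [y] (6,4) — stop
  → r_1 = 1.5588
beam 2: φ=0°, α=105°
  cosα=-0.2588 sinα=0.9659 | (5,2) | tMaxX 1.5068 tMaxY 0.3623 | tΔX 3.8637 tΔY 1.0353
    t=0.3623 [y] (5,3)
    t=1.3976 [y] (5,4)
    t=1.5068 [x] (4,4)
    t=2.4329 [y] (4,5)
    t=3.4682 [y] (4,6)
    t=4.5035 [y] (4,7)
    t=5.3705 [x] (3,7) — stop
  → r_2 = 5.3705
beam 3: φ=45°, α=150°
  cosα=-0.8660 sinα=0.5000 | (5,2) | tMaxX 0.4503 tMaxY 0.7000 | tΔX 1.1547 tΔY 2.0000
    t=0.4503 [x] (4,2)
    t=0.7000 [y] (4,3)
    t=1.6050 [x] (3,3)
    t=2.7000 [y] (3,4)
    t=2.7597 [x] (2,4) — stop
  → r_3 = 2.7597

ranges = [1.5588, 5.3705, 2.7597]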